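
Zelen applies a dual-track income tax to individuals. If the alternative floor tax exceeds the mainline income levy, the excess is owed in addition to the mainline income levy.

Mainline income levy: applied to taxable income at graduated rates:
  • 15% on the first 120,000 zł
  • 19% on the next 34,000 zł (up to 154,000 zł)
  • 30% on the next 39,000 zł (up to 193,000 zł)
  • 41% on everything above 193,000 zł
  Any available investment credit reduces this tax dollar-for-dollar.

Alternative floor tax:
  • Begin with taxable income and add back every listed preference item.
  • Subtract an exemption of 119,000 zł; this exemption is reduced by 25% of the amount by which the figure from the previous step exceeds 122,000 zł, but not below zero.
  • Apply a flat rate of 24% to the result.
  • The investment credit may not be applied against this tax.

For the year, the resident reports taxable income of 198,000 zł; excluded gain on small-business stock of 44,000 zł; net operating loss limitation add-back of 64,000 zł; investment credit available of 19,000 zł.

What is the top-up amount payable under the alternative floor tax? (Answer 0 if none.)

36,710 zł

Alternative floor tax:
  Adjusted income: 198,000 zł + 44,000 zł + 64,000 zł = 306,000 zł
  Exemption: 119,000 zł − 25% × (306,000 zł − 122,000 zł) = 119,000 zł − 46,000 zł = 73,000 zł
  Base: 306,000 zł − 73,000 zł = 233,000 zł
  233,000 zł × 24% = 55,920 zł

Mainline income levy:
  120,000 zł × 15% = 18,000 zł
  34,000 zł × 19% = 6,460 zł
  39,000 zł × 30% = 11,700 zł
  5,000 zł × 41% = 2,050 zł
  → 38,210 zł
  Less investment credit 19,000 zł → 19,210 zł

Excess of alternative floor tax over mainline income levy: 55,920 zł − 19,210 zł = 36,710 zł.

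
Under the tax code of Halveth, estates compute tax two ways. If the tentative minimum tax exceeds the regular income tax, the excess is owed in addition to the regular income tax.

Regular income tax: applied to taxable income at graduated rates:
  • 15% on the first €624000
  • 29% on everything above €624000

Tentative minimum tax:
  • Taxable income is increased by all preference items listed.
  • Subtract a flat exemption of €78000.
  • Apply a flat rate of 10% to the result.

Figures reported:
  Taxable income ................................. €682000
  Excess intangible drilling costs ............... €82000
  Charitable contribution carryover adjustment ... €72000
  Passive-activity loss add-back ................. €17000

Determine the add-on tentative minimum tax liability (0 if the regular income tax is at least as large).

€0

Tentative minimum tax:
  Adjusted income: €682000 + €82000 + €72000 + €17000 = €853000
  Less exemption €78000 → base €775000
  €775000 × 10% = €77500

Regular income tax:
  €624000 × 15% = €93600
  €58000 × 29% = €16820
  → €110420

€77500 ≤ €110420, so no add-on is due.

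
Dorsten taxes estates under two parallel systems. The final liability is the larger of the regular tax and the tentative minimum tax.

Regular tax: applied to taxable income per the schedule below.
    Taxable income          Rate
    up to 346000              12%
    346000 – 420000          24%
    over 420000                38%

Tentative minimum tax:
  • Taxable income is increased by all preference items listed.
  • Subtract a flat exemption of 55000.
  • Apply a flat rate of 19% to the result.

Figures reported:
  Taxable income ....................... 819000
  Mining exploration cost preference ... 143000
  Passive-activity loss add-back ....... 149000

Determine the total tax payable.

Tentative minimum tax:
  Adjusted income: 819000 + 143000 + 149000 = 1111000
  Less exemption 55000 → base 1056000
  1056000 × 19% = 200640

Regular tax:
  346000 × 12% = 41520
  74000 × 24% = 17760
  399000 × 38% = 151620
  → 210900

210900 > 200640, so the regular tax governs.

210900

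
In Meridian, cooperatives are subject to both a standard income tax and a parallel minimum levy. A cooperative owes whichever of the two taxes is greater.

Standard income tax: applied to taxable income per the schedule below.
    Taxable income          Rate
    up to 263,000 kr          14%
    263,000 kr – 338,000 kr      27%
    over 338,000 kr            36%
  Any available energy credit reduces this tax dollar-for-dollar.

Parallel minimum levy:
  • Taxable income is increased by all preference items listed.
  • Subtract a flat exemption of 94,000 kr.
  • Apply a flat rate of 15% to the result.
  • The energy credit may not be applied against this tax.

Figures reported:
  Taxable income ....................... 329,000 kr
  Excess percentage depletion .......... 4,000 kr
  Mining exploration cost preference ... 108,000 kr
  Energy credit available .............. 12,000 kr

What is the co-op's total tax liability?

52,050 kr

Parallel minimum levy:
  Adjusted income: 329,000 kr + 4,000 kr + 108,000 kr = 441,000 kr
  Less exemption 94,000 kr → base 347,000 kr
  347,000 kr × 15% = 52,050 kr

Standard income tax:
  263,000 kr × 14% = 36,820 kr
  66,000 kr × 27% = 17,820 kr
  → 54,640 kr
  Less energy credit 12,000 kr → 42,640 kr

52,050 kr > 42,640 kr, so the parallel minimum levy is the binding amount.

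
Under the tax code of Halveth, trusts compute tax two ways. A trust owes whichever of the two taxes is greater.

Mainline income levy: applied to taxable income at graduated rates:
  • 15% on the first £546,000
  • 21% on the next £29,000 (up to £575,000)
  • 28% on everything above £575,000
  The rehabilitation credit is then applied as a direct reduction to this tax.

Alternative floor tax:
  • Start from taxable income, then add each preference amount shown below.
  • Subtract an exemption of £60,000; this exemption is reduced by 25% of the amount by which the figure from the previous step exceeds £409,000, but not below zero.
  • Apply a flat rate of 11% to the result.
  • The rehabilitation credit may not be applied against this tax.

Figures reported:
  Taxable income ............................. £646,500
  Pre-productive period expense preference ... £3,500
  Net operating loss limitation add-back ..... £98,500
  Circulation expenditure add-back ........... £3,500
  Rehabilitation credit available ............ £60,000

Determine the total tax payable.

Alternative floor tax:
  Adjusted income: £646,500 + £3,500 + £98,500 + £3,500 = £752,000
  Exemption: 25% × (£752,000 − £409,000) = £85,750 ≥ £60,000, so the exemption is fully phased out
  Base: £752,000 − £0 = £752,000
  £752,000 × 11% = £82,720

Mainline income levy:
  £546,000 × 15% = £81,900
  £29,000 × 21% = £6,090
  £71,500 × 28% = £20,020
  → £108,010
  Less rehabilitation credit £60,000 → £48,010

£82,720 > £48,010, so the alternative floor tax is the binding amount.

£82,720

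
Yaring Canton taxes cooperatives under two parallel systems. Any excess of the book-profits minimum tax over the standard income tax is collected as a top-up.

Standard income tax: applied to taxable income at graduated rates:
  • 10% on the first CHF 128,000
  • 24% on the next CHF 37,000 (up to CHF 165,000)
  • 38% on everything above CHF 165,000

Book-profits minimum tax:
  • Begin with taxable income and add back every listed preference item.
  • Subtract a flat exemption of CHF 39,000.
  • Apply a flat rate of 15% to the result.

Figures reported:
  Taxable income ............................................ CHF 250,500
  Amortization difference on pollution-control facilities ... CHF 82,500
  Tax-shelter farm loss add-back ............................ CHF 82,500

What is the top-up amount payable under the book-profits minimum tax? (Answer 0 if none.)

CHF 2,305

Book-profits minimum tax:
  Adjusted income: CHF 250,500 + CHF 82,500 + CHF 82,500 = CHF 415,500
  Less exemption CHF 39,000 → base CHF 376,500
  CHF 376,500 × 15% = CHF 56,475

Standard income tax:
  CHF 128,000 × 10% = CHF 12,800
  CHF 37,000 × 24% = CHF 8,880
  CHF 85,500 × 38% = CHF 32,490
  → CHF 54,170

Excess of book-profits minimum tax over standard income tax: CHF 56,475 − CHF 54,170 = CHF 2,305.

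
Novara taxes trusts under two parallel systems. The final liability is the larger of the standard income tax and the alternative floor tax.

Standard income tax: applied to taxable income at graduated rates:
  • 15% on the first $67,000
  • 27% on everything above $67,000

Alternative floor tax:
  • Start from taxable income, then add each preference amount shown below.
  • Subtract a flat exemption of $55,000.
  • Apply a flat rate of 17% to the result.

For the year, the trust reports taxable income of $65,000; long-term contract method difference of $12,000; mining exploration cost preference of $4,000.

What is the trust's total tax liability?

Alternative floor tax:
  Adjusted income: $65,000 + $12,000 + $4,000 = $81,000
  Less exemption $55,000 → base $26,000
  $26,000 × 17% = $4,420

Standard income tax:
  $65,000 × 15% = $9,750

$9,750 > $4,420, so the standard income tax governs.

$9,750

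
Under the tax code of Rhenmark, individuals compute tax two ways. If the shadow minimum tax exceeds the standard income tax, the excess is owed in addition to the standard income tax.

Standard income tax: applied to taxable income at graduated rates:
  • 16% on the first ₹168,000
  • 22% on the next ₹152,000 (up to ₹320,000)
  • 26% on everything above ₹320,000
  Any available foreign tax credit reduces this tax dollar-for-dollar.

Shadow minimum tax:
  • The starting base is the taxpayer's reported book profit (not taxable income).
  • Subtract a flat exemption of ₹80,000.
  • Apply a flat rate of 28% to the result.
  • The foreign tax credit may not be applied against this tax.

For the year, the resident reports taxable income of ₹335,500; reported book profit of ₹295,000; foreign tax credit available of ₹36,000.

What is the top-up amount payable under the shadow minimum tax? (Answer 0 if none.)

₹31,850

Standard income tax:
  ₹168,000 × 16% = ₹26,880
  ₹152,000 × 22% = ₹33,440
  ₹15,500 × 26% = ₹4,030
  → ₹64,350
  Less foreign tax credit ₹36,000 → ₹28,350

Shadow minimum tax:
  Base (reported book profit): ₹295,000
  Less exemption ₹80,000 → base ₹215,000
  ₹215,000 × 28% = ₹60,200

Excess of shadow minimum tax over standard income tax: ₹60,200 − ₹28,350 = ₹31,850.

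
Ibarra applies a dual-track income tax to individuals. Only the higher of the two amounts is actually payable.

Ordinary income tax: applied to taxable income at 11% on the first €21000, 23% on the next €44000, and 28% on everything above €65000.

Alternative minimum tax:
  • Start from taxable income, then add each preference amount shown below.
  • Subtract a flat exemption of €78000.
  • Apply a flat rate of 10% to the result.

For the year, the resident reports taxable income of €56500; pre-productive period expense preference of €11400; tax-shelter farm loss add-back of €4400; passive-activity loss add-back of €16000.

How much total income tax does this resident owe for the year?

€10475

Alternative minimum tax:
  Adjusted income: €56500 + €11400 + €4400 + €16000 = €88300
  Less exemption €78000 → base €10300
  €10300 × 10% = €1030

Ordinary income tax:
  €21000 × 11% = €2310
  €35500 × 23% = €8165
  → €10475

€10475 > €1030, so the ordinary income tax governs.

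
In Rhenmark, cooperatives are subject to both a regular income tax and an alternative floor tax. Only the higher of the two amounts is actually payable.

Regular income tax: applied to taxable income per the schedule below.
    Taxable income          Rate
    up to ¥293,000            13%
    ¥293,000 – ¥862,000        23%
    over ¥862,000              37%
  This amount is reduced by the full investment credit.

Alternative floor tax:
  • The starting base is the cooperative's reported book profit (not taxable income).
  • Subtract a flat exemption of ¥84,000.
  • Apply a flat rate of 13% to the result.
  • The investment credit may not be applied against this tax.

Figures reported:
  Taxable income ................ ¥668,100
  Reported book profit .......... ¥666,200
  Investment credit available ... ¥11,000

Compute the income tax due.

Regular income tax:
  ¥293,000 × 13% = ¥38,090
  ¥375,100 × 23% = ¥86,273
  → ¥124,363
  Less investment credit ¥11,000 → ¥113,363

Alternative floor tax:
  Base (reported book profit): ¥666,200
  Less exemption ¥84,000 → base ¥582,200
  ¥582,200 × 13% = ¥75,686

¥113,363 > ¥75,686, so the regular income tax governs.

¥113,363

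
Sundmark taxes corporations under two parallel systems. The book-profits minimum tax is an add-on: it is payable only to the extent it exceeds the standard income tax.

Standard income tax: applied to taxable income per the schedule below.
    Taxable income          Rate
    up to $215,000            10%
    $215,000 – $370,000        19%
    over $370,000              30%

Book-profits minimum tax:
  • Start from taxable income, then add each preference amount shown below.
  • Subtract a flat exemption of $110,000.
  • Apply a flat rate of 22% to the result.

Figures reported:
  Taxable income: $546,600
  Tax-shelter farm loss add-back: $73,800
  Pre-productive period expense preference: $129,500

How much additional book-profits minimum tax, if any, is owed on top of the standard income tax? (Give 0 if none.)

Standard income tax:
  $215,000 × 10% = $21,500
  $155,000 × 19% = $29,450
  $176,600 × 30% = $52,980
  → $103,930

Book-profits minimum tax:
  Adjusted income: $546,600 + $73,800 + $129,500 = $749,900
  Less exemption $110,000 → base $639,900
  $639,900 × 22% = $140,778

Excess of book-profits minimum tax over standard income tax: $140,778 − $103,930 = $36,848.

$36,848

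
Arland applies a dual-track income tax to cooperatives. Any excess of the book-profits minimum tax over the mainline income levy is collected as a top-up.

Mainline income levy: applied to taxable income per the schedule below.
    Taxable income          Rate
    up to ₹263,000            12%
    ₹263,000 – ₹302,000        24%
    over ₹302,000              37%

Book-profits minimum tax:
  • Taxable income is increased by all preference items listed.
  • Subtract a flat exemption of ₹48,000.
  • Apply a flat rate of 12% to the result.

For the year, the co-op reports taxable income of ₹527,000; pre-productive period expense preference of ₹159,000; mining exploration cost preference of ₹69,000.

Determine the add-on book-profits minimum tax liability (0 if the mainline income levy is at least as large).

₹0

Book-profits minimum tax:
  Adjusted income: ₹527,000 + ₹159,000 + ₹69,000 = ₹755,000
  Less exemption ₹48,000 → base ₹707,000
  ₹707,000 × 12% = ₹84,840

Mainline income levy:
  ₹263,000 × 12% = ₹31,560
  ₹39,000 × 24% = ₹9,360
  ₹225,000 × 37% = ₹83,250
  → ₹124,170

₹84,840 ≤ ₹124,170, so no add-on is due.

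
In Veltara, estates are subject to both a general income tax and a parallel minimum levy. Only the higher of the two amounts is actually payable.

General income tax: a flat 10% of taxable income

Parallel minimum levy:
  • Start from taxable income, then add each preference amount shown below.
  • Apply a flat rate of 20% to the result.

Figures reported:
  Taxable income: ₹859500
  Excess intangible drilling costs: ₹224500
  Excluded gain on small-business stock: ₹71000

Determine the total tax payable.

₹231000

Parallel minimum levy:
  Adjusted income: ₹859500 + ₹224500 + ₹71000 = ₹1155000
  ₹1155000 × 20% = ₹231000

General income tax:
  ₹859500 × 10% = ₹85950

₹231000 > ₹85950, so the parallel minimum levy is the binding amount.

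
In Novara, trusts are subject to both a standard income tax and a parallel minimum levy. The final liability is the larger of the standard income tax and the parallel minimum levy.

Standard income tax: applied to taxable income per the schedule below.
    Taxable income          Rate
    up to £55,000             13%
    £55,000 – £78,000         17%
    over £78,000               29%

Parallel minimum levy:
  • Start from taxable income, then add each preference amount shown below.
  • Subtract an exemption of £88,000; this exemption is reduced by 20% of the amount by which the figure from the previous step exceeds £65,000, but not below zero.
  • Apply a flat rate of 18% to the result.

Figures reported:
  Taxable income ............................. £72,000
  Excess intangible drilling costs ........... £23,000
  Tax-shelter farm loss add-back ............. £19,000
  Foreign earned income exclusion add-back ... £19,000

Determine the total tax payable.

£10,548

Parallel minimum levy:
  Adjusted income: £72,000 + £23,000 + £19,000 + £19,000 = £133,000
  Exemption: £88,000 − 20% × (£133,000 − £65,000) = £88,000 − £13,600 = £74,400
  Base: £133,000 − £74,400 = £58,600
  £58,600 × 18% = £10,548

Standard income tax:
  £55,000 × 13% = £7,150
  £17,000 × 17% = £2,890
  → £10,040

£10,548 > £10,040, so the parallel minimum levy is the binding amount.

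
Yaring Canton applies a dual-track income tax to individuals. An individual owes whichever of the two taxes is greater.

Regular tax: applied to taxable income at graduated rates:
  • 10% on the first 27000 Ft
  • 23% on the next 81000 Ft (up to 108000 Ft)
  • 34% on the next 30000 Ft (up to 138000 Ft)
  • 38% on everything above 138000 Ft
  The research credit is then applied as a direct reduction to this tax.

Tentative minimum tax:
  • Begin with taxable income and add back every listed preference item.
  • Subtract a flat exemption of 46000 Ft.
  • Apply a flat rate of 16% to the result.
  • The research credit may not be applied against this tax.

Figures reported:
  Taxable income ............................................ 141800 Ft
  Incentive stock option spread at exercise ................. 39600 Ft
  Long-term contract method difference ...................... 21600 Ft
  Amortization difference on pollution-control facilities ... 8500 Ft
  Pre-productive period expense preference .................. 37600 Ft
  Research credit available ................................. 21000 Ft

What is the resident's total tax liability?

32496 Ft

Regular tax:
  27000 Ft × 10% = 2700 Ft
  81000 Ft × 23% = 18630 Ft
  30000 Ft × 34% = 10200 Ft
  3800 Ft × 38% = 1444 Ft
  → 32974 Ft
  Less research credit 21000 Ft → 11974 Ft

Tentative minimum tax:
  Adjusted income: 141800 Ft + 39600 Ft + 21600 Ft + 8500 Ft + 37600 Ft = 249100 Ft
  Less exemption 46000 Ft → base 203100 Ft
  203100 Ft × 16% = 32496 Ft

32496 Ft > 11974 Ft, so the tentative minimum tax is the binding amount.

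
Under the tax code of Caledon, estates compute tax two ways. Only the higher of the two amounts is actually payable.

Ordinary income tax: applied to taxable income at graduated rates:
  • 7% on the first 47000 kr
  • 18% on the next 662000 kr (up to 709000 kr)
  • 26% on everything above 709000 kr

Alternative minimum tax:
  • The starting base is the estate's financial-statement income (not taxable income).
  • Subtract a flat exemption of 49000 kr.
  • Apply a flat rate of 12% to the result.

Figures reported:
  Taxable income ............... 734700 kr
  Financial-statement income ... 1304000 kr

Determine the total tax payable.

Ordinary income tax:
  47000 kr × 7% = 3290 kr
  662000 kr × 18% = 119160 kr
  25700 kr × 26% = 6682 kr
  → 129132 kr

Alternative minimum tax:
  Base (financial-statement income): 1304000 kr
  Less exemption 49000 kr → base 1255000 kr
  1255000 kr × 12% = 150600 kr

150600 kr > 129132 kr, so the alternative minimum tax is the binding amount.

150600 kr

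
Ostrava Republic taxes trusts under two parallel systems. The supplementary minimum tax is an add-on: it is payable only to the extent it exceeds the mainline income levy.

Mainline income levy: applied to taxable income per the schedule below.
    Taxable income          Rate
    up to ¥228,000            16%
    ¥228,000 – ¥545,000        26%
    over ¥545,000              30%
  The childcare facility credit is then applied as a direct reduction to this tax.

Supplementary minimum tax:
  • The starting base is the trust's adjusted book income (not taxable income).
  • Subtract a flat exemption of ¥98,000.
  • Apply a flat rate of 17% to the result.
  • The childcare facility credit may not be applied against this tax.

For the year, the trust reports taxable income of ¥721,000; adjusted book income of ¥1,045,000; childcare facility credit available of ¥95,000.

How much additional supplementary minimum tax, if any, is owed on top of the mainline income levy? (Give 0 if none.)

Mainline income levy:
  ¥228,000 × 16% = ¥36,480
  ¥317,000 × 26% = ¥82,420
  ¥176,000 × 30% = ¥52,800
  → ¥171,700
  Less childcare facility credit ¥95,000 → ¥76,700

Supplementary minimum tax:
  Base (adjusted book income): ¥1,045,000
  Less exemption ¥98,000 → base ¥947,000
  ¥947,000 × 17% = ¥160,990

Excess of supplementary minimum tax over mainline income levy: ¥160,990 − ¥76,700 = ¥84,290.

¥84,290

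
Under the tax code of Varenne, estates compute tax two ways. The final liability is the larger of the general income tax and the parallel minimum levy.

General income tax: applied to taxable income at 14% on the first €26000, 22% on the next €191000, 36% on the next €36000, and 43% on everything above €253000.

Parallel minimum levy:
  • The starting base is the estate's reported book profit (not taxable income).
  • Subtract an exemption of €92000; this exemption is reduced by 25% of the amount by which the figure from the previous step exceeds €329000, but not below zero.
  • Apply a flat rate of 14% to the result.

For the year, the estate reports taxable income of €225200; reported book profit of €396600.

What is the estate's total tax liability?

€48612

General income tax:
  €26000 × 14% = €3640
  €191000 × 22% = €42020
  €8200 × 36% = €2952
  → €48612

Parallel minimum levy:
  Base (reported book profit): €396600
  Exemption: €92000 − 25% × (€396600 − €329000) = €92000 − €16900 = €75100
  Base: €396600 − €75100 = €321500
  €321500 × 14% = €45010

€48612 > €45010, so the general income tax governs.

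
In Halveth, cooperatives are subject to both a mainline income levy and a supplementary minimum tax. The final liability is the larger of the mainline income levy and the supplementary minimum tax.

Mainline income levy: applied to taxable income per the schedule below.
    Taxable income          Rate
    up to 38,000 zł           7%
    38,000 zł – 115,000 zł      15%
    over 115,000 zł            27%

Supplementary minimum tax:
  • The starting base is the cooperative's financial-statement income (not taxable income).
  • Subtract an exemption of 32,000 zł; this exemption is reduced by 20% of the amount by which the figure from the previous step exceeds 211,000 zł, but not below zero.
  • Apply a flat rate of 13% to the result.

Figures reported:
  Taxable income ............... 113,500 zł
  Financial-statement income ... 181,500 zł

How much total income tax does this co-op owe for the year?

19,435 zł

Supplementary minimum tax:
  Base (financial-statement income): 181,500 zł
  Exemption: 181,500 zł ≤ 211,000 zł, so full 32,000 zł applies
  Base: 181,500 zł − 32,000 zł = 149,500 zł
  149,500 zł × 13% = 19,435 zł

Mainline income levy:
  38,000 zł × 7% = 2,660 zł
  75,500 zł × 15% = 11,325 zł
  → 13,985 zł

19,435 zł > 13,985 zł, so the supplementary minimum tax is the binding amount.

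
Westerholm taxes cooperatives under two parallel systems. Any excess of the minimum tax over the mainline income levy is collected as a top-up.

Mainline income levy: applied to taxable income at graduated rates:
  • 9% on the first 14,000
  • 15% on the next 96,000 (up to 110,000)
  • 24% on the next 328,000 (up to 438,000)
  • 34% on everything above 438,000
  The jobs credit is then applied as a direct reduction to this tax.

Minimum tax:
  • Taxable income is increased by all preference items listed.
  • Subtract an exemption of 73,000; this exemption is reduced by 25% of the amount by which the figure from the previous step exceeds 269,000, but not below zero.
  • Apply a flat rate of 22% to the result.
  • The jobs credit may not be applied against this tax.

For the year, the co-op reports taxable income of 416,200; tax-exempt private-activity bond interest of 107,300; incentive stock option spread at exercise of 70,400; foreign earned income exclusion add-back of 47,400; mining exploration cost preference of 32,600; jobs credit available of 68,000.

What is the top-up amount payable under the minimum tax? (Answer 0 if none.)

Minimum tax:
  Adjusted income: 416,200 + 107,300 + 70,400 + 47,400 + 32,600 = 673,900
  Exemption: 25% × (673,900 − 269,000) = 101,225 ≥ 73,000, so the exemption is fully phased out
  Base: 673,900 − 0 = 673,900
  673,900 × 22% = 148,258

Mainline income levy:
  14,000 × 9% = 1,260
  96,000 × 15% = 14,400
  306,200 × 24% = 73,488
  → 89,148
  Less jobs credit 68,000 → 21,148

Excess of minimum tax over mainline income levy: 148,258 − 21,148 = 127,110.

127,110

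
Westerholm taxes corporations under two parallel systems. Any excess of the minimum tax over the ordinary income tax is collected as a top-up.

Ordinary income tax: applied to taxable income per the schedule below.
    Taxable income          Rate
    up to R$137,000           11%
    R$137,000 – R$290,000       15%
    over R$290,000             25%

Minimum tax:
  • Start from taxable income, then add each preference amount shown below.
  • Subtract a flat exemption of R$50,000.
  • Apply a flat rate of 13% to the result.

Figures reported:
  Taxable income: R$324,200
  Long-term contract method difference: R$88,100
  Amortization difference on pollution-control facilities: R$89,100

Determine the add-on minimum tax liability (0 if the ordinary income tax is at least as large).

Minimum tax:
  Adjusted income: R$324,200 + R$88,100 + R$89,100 = R$501,400
  Less exemption R$50,000 → base R$451,400
  R$451,400 × 13% = R$58,682

Ordinary income tax:
  R$137,000 × 11% = R$15,070
  R$153,000 × 15% = R$22,950
  R$34,200 × 25% = R$8,550
  → R$46,570

Excess of minimum tax over ordinary income tax: R$58,682 − R$46,570 = R$12,112.

R$12,112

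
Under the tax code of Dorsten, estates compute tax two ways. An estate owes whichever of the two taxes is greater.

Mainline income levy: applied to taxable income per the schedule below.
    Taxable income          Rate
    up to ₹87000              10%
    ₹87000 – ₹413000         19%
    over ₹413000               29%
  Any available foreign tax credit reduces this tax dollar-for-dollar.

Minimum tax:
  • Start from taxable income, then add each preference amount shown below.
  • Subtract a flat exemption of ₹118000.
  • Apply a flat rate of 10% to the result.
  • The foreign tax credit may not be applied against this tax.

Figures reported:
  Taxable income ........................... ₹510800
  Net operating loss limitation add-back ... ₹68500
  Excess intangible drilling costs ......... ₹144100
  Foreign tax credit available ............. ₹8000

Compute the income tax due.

₹91002

Minimum tax:
  Adjusted income: ₹510800 + ₹68500 + ₹144100 = ₹723400
  Less exemption ₹118000 → base ₹605400
  ₹605400 × 10% = ₹60540

Mainline income levy:
  ₹87000 × 10% = ₹8700
  ₹326000 × 19% = ₹61940
  ₹97800 × 29% = ₹28362
  → ₹99002
  Less foreign tax credit ₹8000 → ₹91002

₹91002 > ₹60540, so the mainline income levy governs.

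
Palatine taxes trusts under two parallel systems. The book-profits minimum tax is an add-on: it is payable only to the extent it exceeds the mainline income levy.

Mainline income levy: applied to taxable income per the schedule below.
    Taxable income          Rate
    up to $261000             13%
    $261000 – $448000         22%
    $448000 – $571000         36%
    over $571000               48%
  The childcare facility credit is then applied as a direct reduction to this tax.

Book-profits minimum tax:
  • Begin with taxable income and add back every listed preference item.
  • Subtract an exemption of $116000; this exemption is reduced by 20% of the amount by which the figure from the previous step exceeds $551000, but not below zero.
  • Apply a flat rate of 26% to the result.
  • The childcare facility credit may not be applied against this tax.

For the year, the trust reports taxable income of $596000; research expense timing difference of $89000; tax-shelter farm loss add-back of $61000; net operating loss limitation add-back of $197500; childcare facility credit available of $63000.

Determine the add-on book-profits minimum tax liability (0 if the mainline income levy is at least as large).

$167210

Mainline income levy:
  $261000 × 13% = $33930
  $187000 × 22% = $41140
  $123000 × 36% = $44280
  $25000 × 48% = $12000
  → $131350
  Less childcare facility credit $63000 → $68350

Book-profits minimum tax:
  Adjusted income: $596000 + $89000 + $61000 + $197500 = $943500
  Exemption: $116000 − 20% × ($943500 − $551000) = $116000 − $78500 = $37500
  Base: $943500 − $37500 = $906000
  $906000 × 26% = $235560

Excess of book-profits minimum tax over mainline income levy: $235560 − $68350 = $167210.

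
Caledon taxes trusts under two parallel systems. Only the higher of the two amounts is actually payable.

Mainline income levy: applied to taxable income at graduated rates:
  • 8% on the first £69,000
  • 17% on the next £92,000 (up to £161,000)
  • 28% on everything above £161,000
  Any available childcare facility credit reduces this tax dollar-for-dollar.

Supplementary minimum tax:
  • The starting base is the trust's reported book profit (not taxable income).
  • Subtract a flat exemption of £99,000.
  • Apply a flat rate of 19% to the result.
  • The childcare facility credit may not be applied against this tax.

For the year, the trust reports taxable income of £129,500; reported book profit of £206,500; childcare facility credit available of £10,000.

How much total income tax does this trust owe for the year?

Supplementary minimum tax:
  Base (reported book profit): £206,500
  Less exemption £99,000 → base £107,500
  £107,500 × 19% = £20,425

Mainline income levy:
  £69,000 × 8% = £5,520
  £60,500 × 17% = £10,285
  → £15,805
  Less childcare facility credit £10,000 → £5,805

£20,425 > £5,805, so the supplementary minimum tax is the binding amount.

£20,425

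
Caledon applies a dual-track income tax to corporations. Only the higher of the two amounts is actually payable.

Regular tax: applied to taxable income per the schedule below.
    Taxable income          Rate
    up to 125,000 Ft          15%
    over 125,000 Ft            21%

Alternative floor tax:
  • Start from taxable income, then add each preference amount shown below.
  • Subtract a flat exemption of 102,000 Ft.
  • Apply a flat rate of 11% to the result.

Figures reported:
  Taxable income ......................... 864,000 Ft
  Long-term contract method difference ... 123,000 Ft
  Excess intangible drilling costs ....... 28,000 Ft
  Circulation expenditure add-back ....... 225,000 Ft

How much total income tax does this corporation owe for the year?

Alternative floor tax:
  Adjusted income: 864,000 Ft + 123,000 Ft + 28,000 Ft + 225,000 Ft = 1,240,000 Ft
  Less exemption 102,000 Ft → base 1,138,000 Ft
  1,138,000 Ft × 11% = 125,180 Ft

Regular tax:
  125,000 Ft × 15% = 18,750 Ft
  739,000 Ft × 21% = 155,190 Ft
  → 173,940 Ft

173,940 Ft > 125,180 Ft, so the regular tax governs.

173,940 Ft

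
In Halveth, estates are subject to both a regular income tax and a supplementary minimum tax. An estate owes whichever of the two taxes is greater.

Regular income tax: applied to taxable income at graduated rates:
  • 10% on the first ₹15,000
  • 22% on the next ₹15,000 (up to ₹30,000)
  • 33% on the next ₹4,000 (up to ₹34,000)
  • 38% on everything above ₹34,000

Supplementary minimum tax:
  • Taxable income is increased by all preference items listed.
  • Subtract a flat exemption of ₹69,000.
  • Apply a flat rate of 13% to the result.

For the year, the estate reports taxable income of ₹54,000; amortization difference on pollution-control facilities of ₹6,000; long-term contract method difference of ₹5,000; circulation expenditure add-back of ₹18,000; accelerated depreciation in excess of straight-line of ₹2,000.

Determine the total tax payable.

Regular income tax:
  ₹15,000 × 10% = ₹1,500
  ₹15,000 × 22% = ₹3,300
  ₹4,000 × 33% = ₹1,320
  ₹20,000 × 38% = ₹7,600
  → ₹13,720

Supplementary minimum tax:
  Adjusted income: ₹54,000 + ₹6,000 + ₹5,000 + ₹18,000 + ₹2,000 = ₹85,000
  Less exemption ₹69,000 → base ₹16,000
  ₹16,000 × 13% = ₹2,080

₹13,720 > ₹2,080, so the regular income tax governs.

₹13,720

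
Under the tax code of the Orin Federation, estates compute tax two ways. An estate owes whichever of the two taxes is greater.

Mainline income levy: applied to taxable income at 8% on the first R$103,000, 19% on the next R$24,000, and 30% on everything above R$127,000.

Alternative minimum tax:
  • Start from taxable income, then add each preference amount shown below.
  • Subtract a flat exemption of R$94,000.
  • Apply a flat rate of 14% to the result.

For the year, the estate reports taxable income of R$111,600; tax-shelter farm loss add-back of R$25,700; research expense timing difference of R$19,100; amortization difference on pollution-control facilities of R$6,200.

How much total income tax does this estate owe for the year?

Mainline income levy:
  R$103,000 × 8% = R$8,240
  R$8,600 × 19% = R$1,634
  → R$9,874

Alternative minimum tax:
  Adjusted income: R$111,600 + R$25,700 + R$19,100 + R$6,200 = R$162,600
  Less exemption R$94,000 → base R$68,600
  R$68,600 × 14% = R$9,604

R$9,874 > R$9,604, so the mainline income levy governs.

R$9,874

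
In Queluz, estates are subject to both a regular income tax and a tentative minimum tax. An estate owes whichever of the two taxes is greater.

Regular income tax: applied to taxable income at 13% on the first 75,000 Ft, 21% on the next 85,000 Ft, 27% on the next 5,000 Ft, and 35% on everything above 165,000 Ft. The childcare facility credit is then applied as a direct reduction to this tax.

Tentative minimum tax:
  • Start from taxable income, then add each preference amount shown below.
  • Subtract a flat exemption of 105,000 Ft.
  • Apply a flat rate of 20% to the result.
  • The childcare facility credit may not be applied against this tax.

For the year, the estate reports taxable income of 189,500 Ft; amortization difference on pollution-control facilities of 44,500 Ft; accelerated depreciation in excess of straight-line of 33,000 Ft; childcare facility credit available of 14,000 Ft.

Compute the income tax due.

Regular income tax:
  75,000 Ft × 13% = 9,750 Ft
  85,000 Ft × 21% = 17,850 Ft
  5,000 Ft × 27% = 1,350 Ft
  24,500 Ft × 35% = 8,575 Ft
  → 37,525 Ft
  Less childcare facility credit 14,000 Ft → 23,525 Ft

Tentative minimum tax:
  Adjusted income: 189,500 Ft + 44,500 Ft + 33,000 Ft = 267,000 Ft
  Less exemption 105,000 Ft → base 162,000 Ft
  162,000 Ft × 20% = 32,400 Ft

32,400 Ft > 23,525 Ft, so the tentative minimum tax is the binding amount.

32,400 Ft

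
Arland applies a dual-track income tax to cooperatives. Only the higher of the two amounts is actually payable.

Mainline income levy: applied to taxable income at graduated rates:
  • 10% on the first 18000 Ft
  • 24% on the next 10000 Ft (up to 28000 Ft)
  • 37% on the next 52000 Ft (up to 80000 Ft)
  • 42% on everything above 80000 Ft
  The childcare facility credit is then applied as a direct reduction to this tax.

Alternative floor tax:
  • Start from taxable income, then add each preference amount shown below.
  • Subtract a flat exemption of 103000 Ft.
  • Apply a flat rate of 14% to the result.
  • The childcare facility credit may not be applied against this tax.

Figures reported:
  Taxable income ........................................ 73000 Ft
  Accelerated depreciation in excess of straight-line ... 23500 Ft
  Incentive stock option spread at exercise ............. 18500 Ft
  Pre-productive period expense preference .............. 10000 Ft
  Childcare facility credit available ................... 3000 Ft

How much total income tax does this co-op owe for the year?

Alternative floor tax:
  Adjusted income: 73000 Ft + 23500 Ft + 18500 Ft + 10000 Ft = 125000 Ft
  Less exemption 103000 Ft → base 22000 Ft
  22000 Ft × 14% = 3080 Ft

Mainline income levy:
  18000 Ft × 10% = 1800 Ft
  10000 Ft × 24% = 2400 Ft
  45000 Ft × 37% = 16650 Ft
  → 20850 Ft
  Less childcare facility credit 3000 Ft → 17850 Ft

17850 Ft > 3080 Ft, so the mainline income levy governs.

17850 Ft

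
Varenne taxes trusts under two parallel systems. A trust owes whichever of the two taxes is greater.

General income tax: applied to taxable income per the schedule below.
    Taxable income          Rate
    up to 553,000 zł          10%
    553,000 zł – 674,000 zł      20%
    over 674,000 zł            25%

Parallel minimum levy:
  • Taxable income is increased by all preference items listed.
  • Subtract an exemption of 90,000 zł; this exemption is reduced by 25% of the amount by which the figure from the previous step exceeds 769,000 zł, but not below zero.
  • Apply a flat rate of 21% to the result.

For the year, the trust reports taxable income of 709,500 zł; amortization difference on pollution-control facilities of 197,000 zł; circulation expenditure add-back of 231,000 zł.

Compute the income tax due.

238,875 zł

General income tax:
  553,000 zł × 10% = 55,300 zł
  121,000 zł × 20% = 24,200 zł
  35,500 zł × 25% = 8,875 zł
  → 88,375 zł

Parallel minimum levy:
  Adjusted income: 709,500 zł + 197,000 zł + 231,000 zł = 1,137,500 zł
  Exemption: 25% × (1,137,500 zł − 769,000 zł) = 92,125 zł ≥ 90,000 zł, so the exemption is fully phased out
  Base: 1,137,500 zł − 0 zł = 1,137,500 zł
  1,137,500 zł × 21% = 238,875 zł

238,875 zł > 88,375 zł, so the parallel minimum levy is the binding amount.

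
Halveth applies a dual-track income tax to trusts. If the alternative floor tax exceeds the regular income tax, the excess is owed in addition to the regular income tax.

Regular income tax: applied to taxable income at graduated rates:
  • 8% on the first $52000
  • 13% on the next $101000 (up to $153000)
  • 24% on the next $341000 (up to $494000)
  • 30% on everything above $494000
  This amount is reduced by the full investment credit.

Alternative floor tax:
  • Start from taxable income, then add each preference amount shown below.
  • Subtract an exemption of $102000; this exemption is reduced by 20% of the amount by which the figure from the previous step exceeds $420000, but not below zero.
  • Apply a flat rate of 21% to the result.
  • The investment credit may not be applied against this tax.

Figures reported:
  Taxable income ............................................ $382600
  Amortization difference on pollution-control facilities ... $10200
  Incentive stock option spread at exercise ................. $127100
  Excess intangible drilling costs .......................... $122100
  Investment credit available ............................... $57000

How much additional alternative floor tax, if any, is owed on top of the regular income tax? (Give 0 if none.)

$107330

Alternative floor tax:
  Adjusted income: $382600 + $10200 + $127100 + $122100 = $642000
  Exemption: $102000 − 20% × ($642000 − $420000) = $102000 − $44400 = $57600
  Base: $642000 − $57600 = $584400
  $584400 × 21% = $122724

Regular income tax:
  $52000 × 8% = $4160
  $101000 × 13% = $13130
  $229600 × 24% = $55104
  → $72394
  Less investment credit $57000 → $15394

Excess of alternative floor tax over regular income tax: $122724 − $15394 = $107330.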